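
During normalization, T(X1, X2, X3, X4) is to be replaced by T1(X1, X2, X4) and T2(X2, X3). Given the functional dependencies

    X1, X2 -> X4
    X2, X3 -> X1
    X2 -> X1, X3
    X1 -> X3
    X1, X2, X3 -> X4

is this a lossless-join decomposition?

Yes

Common attributes: T1 ∩ T2 = {X2}.
Closure of {X2}: X2 → X1, X3 applies, adding X1, X3; X1, X2, X3 → X4 applies, adding X4. So (X2)⁺ = {X1, X2, X3, X4}.
This closure contains every attribute of T1, so T1 ∩ T2 → T1. The join is lossless.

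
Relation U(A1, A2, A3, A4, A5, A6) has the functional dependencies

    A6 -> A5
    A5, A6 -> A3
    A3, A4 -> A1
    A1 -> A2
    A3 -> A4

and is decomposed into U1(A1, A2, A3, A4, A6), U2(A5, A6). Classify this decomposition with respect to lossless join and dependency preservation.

Lossless test: (A6)⁺ = {A1, A2, A3, A4, A5, A6}, which contains all of one fragment — lossless.
Dependency preservation: A5, A6 → A3 is not contained in any single fragment, but the restricted closure of its left-hand side across the fragments still reaches the right-hand side; the remaining FDs each lie inside some fragment. All dependencies are preserved.

lossless and dependency-preserving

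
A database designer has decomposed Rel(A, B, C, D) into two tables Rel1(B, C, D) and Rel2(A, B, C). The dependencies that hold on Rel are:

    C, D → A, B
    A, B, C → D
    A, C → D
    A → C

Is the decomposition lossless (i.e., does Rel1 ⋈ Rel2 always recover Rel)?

Common attributes: Rel1 ∩ Rel2 = {B, C}.
No dependency enlarges {B, C}, so (B, C)⁺ = {B, C}.
The closure contains neither all of Rel1 = {B, C, D} nor all of Rel2 = {A, B, C}, so the common attributes are not a superkey of either fragment. The join is lossy.

No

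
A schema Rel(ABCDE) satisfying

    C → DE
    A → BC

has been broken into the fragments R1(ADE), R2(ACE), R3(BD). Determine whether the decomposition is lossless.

Chase test. Columns are ABCDE; row i has aⱼ where attribute j ∈ Ri, else bᵢⱼ.
Initial tableau (one row per fragment):
  row 1: a1 b12 b13 a4 a5
  row 2: a1 b22 a3 b24 a5
  row 3: b31 a2 b33 a4 b35
Rows 1 and 2 agree on A; apply A→BC and equate their BC entries.
Rows 1 and 2 agree on C; apply C→DE and equate their DE entries.
No row becomes fully distinguished — the join is lossy.

No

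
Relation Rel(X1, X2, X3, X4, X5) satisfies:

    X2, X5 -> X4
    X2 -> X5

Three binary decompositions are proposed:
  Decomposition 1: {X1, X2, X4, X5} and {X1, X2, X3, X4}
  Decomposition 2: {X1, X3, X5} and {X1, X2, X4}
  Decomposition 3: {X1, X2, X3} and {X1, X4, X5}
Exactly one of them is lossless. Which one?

Decomposition 1

Decomposition 1: common = {X1, X2, X4}, closure = {X1, X2, X4, X5} → lossless.
Decomposition 2: common = {X1}, closure = {X1} → lossy.
Decomposition 3: common = {X1}, closure = {X1} → lossy.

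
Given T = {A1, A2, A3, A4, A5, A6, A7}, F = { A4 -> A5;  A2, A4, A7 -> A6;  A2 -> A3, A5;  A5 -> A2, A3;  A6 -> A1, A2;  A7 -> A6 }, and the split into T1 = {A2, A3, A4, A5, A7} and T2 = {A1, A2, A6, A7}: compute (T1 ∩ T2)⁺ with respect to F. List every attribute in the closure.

T1 ∩ T2 = {A2, A7}.
A2 → A3, A5 applies, adding A3, A5
A7 → A6 applies, adding A6
A6 → A1, A2 applies, adding A1
Closure: {A1, A2, A3, A5, A6, A7}.

A1, A2, A3, A5, A6, A7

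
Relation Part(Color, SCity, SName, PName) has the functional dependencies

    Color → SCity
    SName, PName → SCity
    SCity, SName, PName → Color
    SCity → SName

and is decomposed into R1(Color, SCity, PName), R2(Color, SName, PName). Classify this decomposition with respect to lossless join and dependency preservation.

Lossless test: (Color, PName)⁺ = {Color, SCity, SName, PName}, which contains all of one fragment — lossless.
Dependency preservation: the restricted closure of {SCity} across the fragments never reaches {SName}, so SCity → SName cannot be enforced without a join — not preserved.

lossless but not dependency-preserving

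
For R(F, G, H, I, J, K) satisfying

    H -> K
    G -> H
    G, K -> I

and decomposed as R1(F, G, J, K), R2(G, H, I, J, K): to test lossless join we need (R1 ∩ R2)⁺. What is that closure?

G, H, I, J, K

R1 ∩ R2 = {G, J, K}.
G → H applies, adding H
G, K → I applies, adding I
Closure: {G, H, I, J, K}.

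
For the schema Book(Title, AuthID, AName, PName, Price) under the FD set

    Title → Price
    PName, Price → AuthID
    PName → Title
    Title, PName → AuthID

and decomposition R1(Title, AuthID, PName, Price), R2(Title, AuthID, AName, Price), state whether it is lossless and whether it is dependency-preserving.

lossy but dependency-preserving

Lossless test: (Title, AuthID, Price)⁺ = {Title, AuthID, Price}, which is a superkey of neither fragment — lossy.
Dependency preservation: every FD's attributes lie within a single fragment, so each can be enforced locally — preserved.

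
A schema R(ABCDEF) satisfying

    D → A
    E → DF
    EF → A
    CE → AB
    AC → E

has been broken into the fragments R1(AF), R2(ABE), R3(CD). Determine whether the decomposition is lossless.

No

Chase test. Columns are ABCDEF; row i has aⱼ where attribute j ∈ Ri, else bᵢⱼ.
Initial tableau (one row per fragment):
  row 1: a1 b12 b13 b14 b15 a6
  row 2: a1 a2 b23 b24 a5 b26
  row 3: b31 b32 a3 a4 b35 b36
No row becomes fully distinguished — the join is lossy.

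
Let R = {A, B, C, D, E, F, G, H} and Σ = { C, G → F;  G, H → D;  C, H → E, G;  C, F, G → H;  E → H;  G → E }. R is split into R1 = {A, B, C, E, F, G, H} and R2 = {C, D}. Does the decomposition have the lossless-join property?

Common attributes: R1 ∩ R2 = {C}.
No dependency enlarges {C}, so (C)⁺ = {C}.
The closure contains neither all of R1 = {A, B, C, E, F, G, H} nor all of R2 = {C, D}, so the common attributes are not a superkey of either fragment. The join is lossy.

No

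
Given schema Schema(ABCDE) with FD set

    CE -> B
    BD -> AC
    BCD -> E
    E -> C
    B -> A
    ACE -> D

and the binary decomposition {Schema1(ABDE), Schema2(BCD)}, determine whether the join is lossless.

Yes

Common attributes: Schema1 ∩ Schema2 = {BD}.
Closure of {BD}: BD → AC applies, adding AC; BCD → E applies, adding E. So (BD)⁺ = {ABCDE}.
This closure contains every attribute of Schema1, so Schema1 ∩ Schema2 → Schema1. The join is lossless.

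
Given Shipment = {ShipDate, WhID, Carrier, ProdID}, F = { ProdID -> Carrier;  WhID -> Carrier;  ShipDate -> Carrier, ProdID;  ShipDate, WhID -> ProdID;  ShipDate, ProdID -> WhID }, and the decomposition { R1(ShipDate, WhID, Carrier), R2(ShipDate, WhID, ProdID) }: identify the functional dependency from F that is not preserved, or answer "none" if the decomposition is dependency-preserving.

Check ProdID → Carrier: no single fragment contains all of {Carrier, ProdID}, and the restricted closure of {ProdID} across the fragments never reaches {Carrier}.
WhID → Carrier is preserved.
ShipDate → Carrier, ProdID is preserved.
ShipDate, WhID → ProdID is preserved.
ShipDate, ProdID → WhID is preserved.

ProdID -> Carrier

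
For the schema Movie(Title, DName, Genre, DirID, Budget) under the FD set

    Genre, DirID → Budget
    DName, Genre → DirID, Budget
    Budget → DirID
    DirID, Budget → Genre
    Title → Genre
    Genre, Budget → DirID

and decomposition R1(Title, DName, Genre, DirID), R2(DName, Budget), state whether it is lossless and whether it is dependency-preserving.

lossy and not dependency-preserving

Lossless test: (DName)⁺ = {DName}, which is a superkey of neither fragment — lossy.
Dependency preservation: the restricted closure of {Genre, DirID} across the fragments never reaches {Budget}, so Genre, DirID → Budget cannot be enforced without a join — not preserved.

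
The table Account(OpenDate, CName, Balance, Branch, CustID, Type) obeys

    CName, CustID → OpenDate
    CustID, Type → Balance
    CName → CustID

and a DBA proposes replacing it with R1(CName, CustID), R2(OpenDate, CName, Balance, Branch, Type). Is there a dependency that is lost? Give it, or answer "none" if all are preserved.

Check CustID, Type → Balance: no single fragment contains all of {Balance, CustID, Type}, and the restricted closure of {CustID, Type} across the fragments never reaches {Balance}.
CName, CustID → OpenDate is preserved.
CName → CustID is preserved.

CustID, Type → Balance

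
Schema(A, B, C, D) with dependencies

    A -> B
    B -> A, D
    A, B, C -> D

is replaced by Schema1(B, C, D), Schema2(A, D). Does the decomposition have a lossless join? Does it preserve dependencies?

lossy and not dependency-preserving

Lossless test: (D)⁺ = {D}, which is a superkey of neither fragment — lossy.
Dependency preservation: the restricted closure of {A} across the fragments never reaches {B}, so A → B cannot be enforced without a join — not preserved.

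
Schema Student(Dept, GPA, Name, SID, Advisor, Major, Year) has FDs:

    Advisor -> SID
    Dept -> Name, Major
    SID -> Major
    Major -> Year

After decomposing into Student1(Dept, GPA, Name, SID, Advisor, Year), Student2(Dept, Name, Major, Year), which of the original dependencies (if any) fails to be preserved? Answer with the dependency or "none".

SID -> Major

Check SID → Major: no single fragment contains all of {SID, Major}, and the restricted closure of {SID} across the fragments never reaches {Major}.
Advisor → SID is preserved.
Dept → Name, Major is preserved.
Major → Year is preserved.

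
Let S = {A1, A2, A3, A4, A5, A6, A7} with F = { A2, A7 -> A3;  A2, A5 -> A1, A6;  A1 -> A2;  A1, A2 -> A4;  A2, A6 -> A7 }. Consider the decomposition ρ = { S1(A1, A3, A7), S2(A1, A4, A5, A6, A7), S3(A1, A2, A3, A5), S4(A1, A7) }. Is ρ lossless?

Chase test. Columns are A1, A2, A3, A4, A5, A6, A7; row i has aⱼ where attribute j ∈ Si, else bᵢⱼ.
Initial tableau (one row per fragment):
  row 1: a1 b12 a3 b14 b15 b16 a7
  row 2: a1 b22 b23 a4 a5 a6 a7
  row 3: a1 a2 a3 b34 a5 b36 b37
  row 4: a1 b42 b43 b44 b45 b46 a7
Rows 1 and 2 agree on A1; apply A1→A2 and equate their A2 entries.
Rows 1 and 3 agree on A1; apply A1→A2 and equate their A2 entries.
Rows 1 and 4 agree on A1; apply A1→A2 and equate their A2 entries.
Rows 1 and 2 agree on A1, A2; apply A1, A2→A4 and equate their A4 entries.
Rows 1 and 3 agree on A1, A2; apply A1, A2→A4 and equate their A4 entries.
Rows 1 and 4 agree on A1, A2; apply A1, A2→A4 and equate their A4 entries.
Rows 1 and 2 agree on A2, A7; apply A2, A7→A3 and equate their A3 entries.
Rows 1 and 4 agree on A2, A7; apply A2, A7→A3 and equate their A3 entries.
Rows 2 and 3 agree on A2, A5; apply A2, A5→A1, A6 and equate their A1, A6 entries.
Rows 2 and 3 agree on A2, A6; apply A2, A6→A7 and equate their A7 entries.
Row 2 is now all distinguished symbols — the join is lossless.

Yes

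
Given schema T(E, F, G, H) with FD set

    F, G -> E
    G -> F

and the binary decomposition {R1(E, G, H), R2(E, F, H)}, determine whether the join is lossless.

No

Common attributes: R1 ∩ R2 = {E, H}.
No dependency enlarges {E, H}, so (E, H)⁺ = {E, H}.
The closure contains neither all of R1 = {E, G, H} nor all of R2 = {E, F, H}, so the common attributes are not a superkey of either fragment. The join is lossy.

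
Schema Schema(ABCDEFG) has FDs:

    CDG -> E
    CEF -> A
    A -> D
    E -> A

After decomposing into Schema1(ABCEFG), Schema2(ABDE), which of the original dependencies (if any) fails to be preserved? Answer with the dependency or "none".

CDG -> E

Check CDG → E: no single fragment contains all of {CDEG}, and the restricted closure of {CDG} across the fragments never reaches {E}.
CEF → A is preserved.
A → D is preserved.
E → A is preserved.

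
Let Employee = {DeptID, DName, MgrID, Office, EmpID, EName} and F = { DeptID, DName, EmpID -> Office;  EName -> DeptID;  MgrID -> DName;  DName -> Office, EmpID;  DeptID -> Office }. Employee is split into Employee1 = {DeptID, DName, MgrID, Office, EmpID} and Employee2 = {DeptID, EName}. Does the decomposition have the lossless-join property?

Common attributes: Employee1 ∩ Employee2 = {DeptID}.
Closure of {DeptID}: DeptID → Office applies, adding Office. So (DeptID)⁺ = {DeptID, Office}.
The closure contains neither all of Employee1 = {DeptID, DName, MgrID, Office, EmpID} nor all of Employee2 = {DeptID, EName}, so the common attributes are not a superkey of either fragment. The join is lossy.

No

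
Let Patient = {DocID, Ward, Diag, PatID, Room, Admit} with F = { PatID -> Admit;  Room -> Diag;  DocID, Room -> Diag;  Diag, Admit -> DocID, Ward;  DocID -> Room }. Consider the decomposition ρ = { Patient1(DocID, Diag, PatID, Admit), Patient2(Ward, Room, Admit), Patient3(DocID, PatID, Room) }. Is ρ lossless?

Yes

Chase test. Columns are DocID, Ward, Diag, PatID, Room, Admit; row i has aⱼ where attribute j ∈ Patienti, else bᵢⱼ.
Initial tableau (one row per fragment):
  row 1: a1 b12 a3 a4 b15 a6
  row 2: b21 a2 b23 b24 a5 a6
  row 3: a1 b32 b33 a4 a5 b36
Rows 1 and 3 agree on PatID; apply PatID→Admit and equate their Admit entries.
Rows 2 and 3 agree on Room; apply Room→Diag and equate their Diag entries.
Rows 2 and 3 agree on Diag, Admit; apply Diag, Admit→DocID, Ward and equate their DocID, Ward entries.
Rows 1 and 2 agree on DocID; apply DocID→Room and equate their Room entries.
Rows 1 and 2 agree on Room; apply Room→Diag and equate their Diag entries.
Rows 1 and 2 agree on Diag, Admit; apply Diag, Admit→DocID, Ward and equate their DocID, Ward entries.
Row 1 is now all distinguished symbols — the join is lossless.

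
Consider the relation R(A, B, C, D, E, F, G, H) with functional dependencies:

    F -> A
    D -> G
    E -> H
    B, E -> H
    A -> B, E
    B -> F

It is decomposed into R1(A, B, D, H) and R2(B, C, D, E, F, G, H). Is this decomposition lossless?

Common attributes: R1 ∩ R2 = {B, D, H}.
Closure of {B, D, H}: D → G applies, adding G; B → F applies, adding F; F → A applies, adding A; A → B, E applies, adding E. So (B, D, H)⁺ = {A, B, D, E, F, G, H}.
This closure contains every attribute of R1, so R1 ∩ R2 → R1. The join is lossless.

Yes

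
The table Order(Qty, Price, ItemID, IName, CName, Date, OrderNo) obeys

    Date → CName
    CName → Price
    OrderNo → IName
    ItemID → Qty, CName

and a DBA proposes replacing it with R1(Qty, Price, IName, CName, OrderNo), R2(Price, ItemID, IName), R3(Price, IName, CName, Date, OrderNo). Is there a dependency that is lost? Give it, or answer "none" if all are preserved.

Check ItemID → Qty, CName: no single fragment contains all of {Qty, ItemID, CName}, and the restricted closure of {ItemID} across the fragments never reaches {Qty, CName}.
Date → CName is preserved.
CName → Price is preserved.
OrderNo → IName is preserved.

ItemID → Qty, CName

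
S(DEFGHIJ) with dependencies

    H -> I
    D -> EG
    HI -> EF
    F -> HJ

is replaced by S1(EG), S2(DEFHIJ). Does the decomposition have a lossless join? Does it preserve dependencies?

lossy and not dependency-preserving

Lossless test: (E)⁺ = {E}, which is a superkey of neither fragment — lossy.
Dependency preservation: the restricted closure of {D} across the fragments never reaches {EG}, so D → EG cannot be enforced without a join — not preserved.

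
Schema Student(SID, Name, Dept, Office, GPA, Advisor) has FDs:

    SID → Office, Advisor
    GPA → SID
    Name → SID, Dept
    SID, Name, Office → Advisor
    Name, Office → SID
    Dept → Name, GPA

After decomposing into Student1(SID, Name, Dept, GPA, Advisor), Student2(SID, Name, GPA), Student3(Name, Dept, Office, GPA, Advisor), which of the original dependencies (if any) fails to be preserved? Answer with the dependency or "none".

Check SID → Office, Advisor: no single fragment contains all of {SID, Office, Advisor}, and the restricted closure of {SID} across the fragments never reaches {Office, Advisor}.
GPA → SID is preserved.
Name → SID, Dept is preserved.
SID, Name, Office → Advisor is preserved.
Name, Office → SID is preserved.
Dept → Name, GPA is preserved.

SID → Office, Advisor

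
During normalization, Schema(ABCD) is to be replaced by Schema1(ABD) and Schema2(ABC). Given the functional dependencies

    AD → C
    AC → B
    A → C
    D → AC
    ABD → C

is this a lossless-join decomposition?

Yes

Common attributes: Schema1 ∩ Schema2 = {AB}.
Closure of {AB}: A → C applies, adding C. So (AB)⁺ = {ABC}.
This closure contains every attribute of Schema2, so Schema1 ∩ Schema2 → Schema2. The join is lossless.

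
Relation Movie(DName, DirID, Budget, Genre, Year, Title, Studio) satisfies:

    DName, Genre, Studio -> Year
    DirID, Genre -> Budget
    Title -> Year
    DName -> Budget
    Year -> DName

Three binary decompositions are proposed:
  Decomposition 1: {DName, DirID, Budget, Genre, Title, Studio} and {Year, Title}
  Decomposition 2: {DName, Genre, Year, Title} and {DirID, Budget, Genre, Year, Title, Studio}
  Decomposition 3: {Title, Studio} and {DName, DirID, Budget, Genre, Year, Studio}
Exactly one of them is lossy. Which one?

Decomposition 1: common = {Title}, closure = {DName, Budget, Year, Title} → lossless.
Decomposition 2: common = {Genre, Year, Title}, closure = {DName, Budget, Genre, Year, Title} → lossless.
Decomposition 3: common = {Studio}, closure = {Studio} → lossy.

Decomposition 3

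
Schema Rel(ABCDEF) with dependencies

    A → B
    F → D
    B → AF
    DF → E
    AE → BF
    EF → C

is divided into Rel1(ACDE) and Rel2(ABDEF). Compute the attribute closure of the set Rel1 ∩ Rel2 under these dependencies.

ABCDEF

Rel1 ∩ Rel2 = {ADE}.
A → B applies, adding B
B → AF applies, adding F
EF → C applies, adding C
Closure: {ABCDEF}.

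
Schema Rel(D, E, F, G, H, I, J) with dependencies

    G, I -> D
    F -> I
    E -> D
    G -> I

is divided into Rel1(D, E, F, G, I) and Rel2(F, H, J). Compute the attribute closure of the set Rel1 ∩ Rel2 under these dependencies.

Rel1 ∩ Rel2 = {F}.
F → I applies, adding I
Closure: {F, I}.

F, I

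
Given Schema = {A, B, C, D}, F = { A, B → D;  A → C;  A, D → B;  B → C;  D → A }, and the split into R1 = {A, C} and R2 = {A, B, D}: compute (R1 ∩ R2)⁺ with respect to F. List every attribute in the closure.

R1 ∩ R2 = {A}.
A → C applies, adding C
Closure: {A, C}.

A, C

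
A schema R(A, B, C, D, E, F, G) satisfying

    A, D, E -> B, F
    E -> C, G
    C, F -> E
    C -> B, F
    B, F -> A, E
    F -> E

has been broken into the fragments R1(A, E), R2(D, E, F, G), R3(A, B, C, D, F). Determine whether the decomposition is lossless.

Chase test. Columns are A, B, C, D, E, F, G; row i has aⱼ where attribute j ∈ Ri, else bᵢⱼ.
Initial tableau (one row per fragment):
  row 1: a1 b12 b13 b14 a5 b16 b17
  row 2: b21 b22 b23 a4 a5 a6 a7
  row 3: a1 a2 a3 a4 b35 a6 b37
Rows 1 and 2 agree on E; apply E→C, G and equate their C, G entries.
Rows 1 and 2 agree on C; apply C→B, F and equate their B, F entries.
Rows 1 and 2 agree on B, F; apply B, F→A, E and equate their A, E entries.
Rows 1 and 3 agree on F; apply F→E and equate their E entries.
Rows 2 and 3 agree on A, D, E; apply A, D, E→B, F and equate their B, F entries.
Rows 1 and 3 agree on E; apply E→C, G and equate their C, G entries.
Row 2 is now all distinguished symbols — the join is lossless.

Yes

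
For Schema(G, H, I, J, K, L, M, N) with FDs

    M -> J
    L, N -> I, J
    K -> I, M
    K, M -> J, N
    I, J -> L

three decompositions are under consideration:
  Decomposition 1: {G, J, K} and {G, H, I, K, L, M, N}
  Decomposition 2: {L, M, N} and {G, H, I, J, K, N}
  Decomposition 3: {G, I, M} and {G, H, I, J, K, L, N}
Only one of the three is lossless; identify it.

Decomposition 1: common = {G, K}, closure = {G, I, J, K, L, M, N} → lossless.
Decomposition 2: common = {N}, closure = {N} → lossy.
Decomposition 3: common = {G, I}, closure = {G, I} → lossy.

Decomposition 1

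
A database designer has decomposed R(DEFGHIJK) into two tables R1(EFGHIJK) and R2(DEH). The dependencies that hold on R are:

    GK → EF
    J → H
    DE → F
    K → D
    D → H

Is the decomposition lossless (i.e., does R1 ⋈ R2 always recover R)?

Common attributes: R1 ∩ R2 = {EH}.
No dependency enlarges {EH}, so (EH)⁺ = {EH}.
The closure contains neither all of R1 = {EFGHIJK} nor all of R2 = {DEH}, so the common attributes are not a superkey of either fragment. The join is lossy.

No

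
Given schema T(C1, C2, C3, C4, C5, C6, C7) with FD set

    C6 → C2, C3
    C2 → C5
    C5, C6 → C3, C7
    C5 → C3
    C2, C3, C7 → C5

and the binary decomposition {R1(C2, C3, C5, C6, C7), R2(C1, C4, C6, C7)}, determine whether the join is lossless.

Yes

Common attributes: R1 ∩ R2 = {C6, C7}.
Closure of {C6, C7}: C6 → C2, C3 applies, adding C2, C3; C2 → C5 applies, adding C5. So (C6, C7)⁺ = {C2, C3, C5, C6, C7}.
This closure contains every attribute of R1, so R1 ∩ R2 → R1. The join is lossless.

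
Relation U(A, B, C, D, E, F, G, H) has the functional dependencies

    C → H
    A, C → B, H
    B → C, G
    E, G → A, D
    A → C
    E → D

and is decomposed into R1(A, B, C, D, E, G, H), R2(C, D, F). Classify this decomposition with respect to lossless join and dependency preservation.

lossy but dependency-preserving

Lossless test: (C, D)⁺ = {C, D, H}, which is a superkey of neither fragment — lossy.
Dependency preservation: every FD's attributes lie within a single fragment, so each can be enforced locally — preserved.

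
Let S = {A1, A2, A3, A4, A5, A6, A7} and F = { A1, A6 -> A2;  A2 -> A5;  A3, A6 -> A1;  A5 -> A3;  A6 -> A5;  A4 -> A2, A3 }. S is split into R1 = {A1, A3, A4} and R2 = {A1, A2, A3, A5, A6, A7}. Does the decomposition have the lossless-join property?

No

Common attributes: R1 ∩ R2 = {A1, A3}.
No dependency enlarges {A1, A3}, so (A1, A3)⁺ = {A1, A3}.
The closure contains neither all of R1 = {A1, A3, A4} nor all of R2 = {A1, A2, A3, A5, A6, A7}, so the common attributes are not a superkey of either fragment. The join is lossy.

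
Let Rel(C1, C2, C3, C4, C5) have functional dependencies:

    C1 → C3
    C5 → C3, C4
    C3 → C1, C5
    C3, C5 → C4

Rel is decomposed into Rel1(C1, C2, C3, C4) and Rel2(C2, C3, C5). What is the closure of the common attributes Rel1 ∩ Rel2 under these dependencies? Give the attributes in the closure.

C1, C2, C3, C4, C5

Rel1 ∩ Rel2 = {C2, C3}.
C3 → C1, C5 applies, adding C1, C5
C3, C5 → C4 applies, adding C4
Closure: {C1, C2, C3, C4, C5}.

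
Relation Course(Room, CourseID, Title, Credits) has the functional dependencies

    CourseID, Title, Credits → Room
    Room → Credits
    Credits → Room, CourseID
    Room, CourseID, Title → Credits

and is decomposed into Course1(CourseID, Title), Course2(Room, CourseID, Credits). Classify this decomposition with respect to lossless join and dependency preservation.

Lossless test: (CourseID)⁺ = {CourseID}, which is a superkey of neither fragment — lossy.
Dependency preservation: CourseID, Title, Credits → Room; Room, CourseID, Title → Credits are not contained in any single fragment, but the restricted closure of each left-hand side across the fragments still reaches the right-hand side; the remaining FDs each lie inside some fragment. All dependencies are preserved.

lossy but dependency-preserving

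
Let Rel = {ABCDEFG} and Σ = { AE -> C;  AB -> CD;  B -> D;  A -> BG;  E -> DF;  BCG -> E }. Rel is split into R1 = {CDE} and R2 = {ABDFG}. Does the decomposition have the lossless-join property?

No

Common attributes: R1 ∩ R2 = {D}.
No dependency enlarges {D}, so (D)⁺ = {D}.
The closure contains neither all of R1 = {CDE} nor all of R2 = {ABDFG}, so the common attributes are not a superkey of either fragment. The join is lossy.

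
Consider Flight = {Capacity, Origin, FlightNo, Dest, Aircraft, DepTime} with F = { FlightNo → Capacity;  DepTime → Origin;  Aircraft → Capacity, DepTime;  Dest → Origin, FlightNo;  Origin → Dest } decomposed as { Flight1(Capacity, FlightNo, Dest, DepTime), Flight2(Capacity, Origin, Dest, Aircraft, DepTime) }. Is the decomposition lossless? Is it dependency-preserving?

lossless and dependency-preserving

Lossless test: (Capacity, Dest, DepTime)⁺ = {Capacity, Origin, FlightNo, Dest, DepTime}, which contains all of one fragment — lossless.
Dependency preservation: Dest → Origin, FlightNo is not contained in any single fragment, but the restricted closure of its left-hand side across the fragments still reaches the right-hand side; the remaining FDs each lie inside some fragment. All dependencies are preserved.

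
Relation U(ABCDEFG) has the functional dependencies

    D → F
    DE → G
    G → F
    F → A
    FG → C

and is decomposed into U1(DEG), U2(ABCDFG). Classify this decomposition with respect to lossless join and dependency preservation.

lossy but dependency-preserving

Lossless test: (DG)⁺ = {ACDFG}, which is a superkey of neither fragment — lossy.
Dependency preservation: every FD's attributes lie within a single fragment, so each can be enforced locally — preserved.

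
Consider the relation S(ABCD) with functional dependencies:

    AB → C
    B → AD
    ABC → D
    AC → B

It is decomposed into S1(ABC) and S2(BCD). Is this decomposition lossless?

Common attributes: S1 ∩ S2 = {BC}.
Closure of {BC}: B → AD applies, adding AD. So (BC)⁺ = {ABCD}.
This closure contains every attribute of S1, so S1 ∩ S2 → S1. The join is lossless.

Yes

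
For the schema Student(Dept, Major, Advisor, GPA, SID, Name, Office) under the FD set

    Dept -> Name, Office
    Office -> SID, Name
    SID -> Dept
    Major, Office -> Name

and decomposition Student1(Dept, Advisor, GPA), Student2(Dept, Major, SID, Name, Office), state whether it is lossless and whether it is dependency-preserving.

lossy but dependency-preserving

Lossless test: (Dept)⁺ = {Dept, SID, Name, Office}, which is a superkey of neither fragment — lossy.
Dependency preservation: every FD's attributes lie within a single fragment, so each can be enforced locally — preserved.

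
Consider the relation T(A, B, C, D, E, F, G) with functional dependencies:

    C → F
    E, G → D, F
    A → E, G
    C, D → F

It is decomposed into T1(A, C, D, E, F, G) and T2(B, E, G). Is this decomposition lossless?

Common attributes: T1 ∩ T2 = {E, G}.
Closure of {E, G}: E, G → D, F applies, adding D, F. So (E, G)⁺ = {D, E, F, G}.
The closure contains neither all of T1 = {A, C, D, E, F, G} nor all of T2 = {B, E, G}, so the common attributes are not a superkey of either fragment. The join is lossy.

No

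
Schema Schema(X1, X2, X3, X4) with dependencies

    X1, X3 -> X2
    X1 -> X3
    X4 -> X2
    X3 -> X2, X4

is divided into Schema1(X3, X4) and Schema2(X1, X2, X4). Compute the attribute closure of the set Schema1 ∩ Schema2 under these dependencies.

X2, X4

Schema1 ∩ Schema2 = {X4}.
X4 → X2 applies, adding X2
Closure: {X2, X4}.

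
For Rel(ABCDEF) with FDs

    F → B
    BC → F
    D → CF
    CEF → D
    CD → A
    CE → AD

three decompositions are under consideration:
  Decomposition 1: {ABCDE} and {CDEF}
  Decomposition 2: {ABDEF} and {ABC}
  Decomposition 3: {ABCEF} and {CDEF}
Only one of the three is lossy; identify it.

Decomposition 1: common = {CDE}, closure = {ABCDEF} → lossless.
Decomposition 2: common = {AB}, closure = {AB} → lossy.
Decomposition 3: common = {CEF}, closure = {ABCDEF} → lossless.

Decomposition 2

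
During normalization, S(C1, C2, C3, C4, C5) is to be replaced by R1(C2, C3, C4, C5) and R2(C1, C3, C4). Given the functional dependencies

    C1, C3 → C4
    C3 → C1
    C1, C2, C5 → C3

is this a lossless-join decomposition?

Common attributes: R1 ∩ R2 = {C3, C4}.
Closure of {C3, C4}: C3 → C1 applies, adding C1. So (C3, C4)⁺ = {C1, C3, C4}.
This closure contains every attribute of R2, so R1 ∩ R2 → R2. The join is lossless.

Yes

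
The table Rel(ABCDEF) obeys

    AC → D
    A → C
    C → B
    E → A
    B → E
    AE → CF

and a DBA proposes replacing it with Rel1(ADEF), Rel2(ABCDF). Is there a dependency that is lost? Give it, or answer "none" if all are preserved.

AC → D lies within Rel2.
A → C lies within Rel2.
C → B lies within Rel2.
E → A lies within Rel1.
B → E: restricted closure across fragments reaches E.
AE → CF: restricted closure across fragments reaches CF.
Every dependency is enforceable on the fragments, so the decomposition is dependency-preserving.

none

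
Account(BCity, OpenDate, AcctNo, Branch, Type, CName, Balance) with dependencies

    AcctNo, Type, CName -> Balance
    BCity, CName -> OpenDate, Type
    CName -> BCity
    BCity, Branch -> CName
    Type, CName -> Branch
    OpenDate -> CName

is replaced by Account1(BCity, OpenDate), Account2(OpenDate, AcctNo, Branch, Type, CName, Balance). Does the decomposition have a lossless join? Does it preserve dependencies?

lossless but not dependency-preserving

Lossless test: (OpenDate)⁺ = {BCity, OpenDate, Branch, Type, CName}, which contains all of one fragment — lossless.
Dependency preservation: the restricted closure of {BCity, Branch} across the fragments never reaches {CName}, so BCity, Branch → CName cannot be enforced without a join — not preserved.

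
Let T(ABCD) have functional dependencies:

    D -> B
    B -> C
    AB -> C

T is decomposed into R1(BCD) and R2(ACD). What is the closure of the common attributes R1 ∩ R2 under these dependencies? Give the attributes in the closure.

R1 ∩ R2 = {CD}.
D → B applies, adding B
Closure: {BCD}.

BCD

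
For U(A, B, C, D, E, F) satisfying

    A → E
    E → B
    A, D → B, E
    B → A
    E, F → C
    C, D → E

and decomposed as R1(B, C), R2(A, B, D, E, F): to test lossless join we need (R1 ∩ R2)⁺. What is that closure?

A, B, E

R1 ∩ R2 = {B}.
B → A applies, adding A
A → E applies, adding E
Closure: {A, B, E}.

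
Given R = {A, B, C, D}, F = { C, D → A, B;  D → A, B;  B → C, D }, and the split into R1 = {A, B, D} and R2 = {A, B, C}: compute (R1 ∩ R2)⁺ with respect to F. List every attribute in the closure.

A, B, C, D

R1 ∩ R2 = {A, B}.
B → C, D applies, adding C, D
Closure: {A, B, C, D}.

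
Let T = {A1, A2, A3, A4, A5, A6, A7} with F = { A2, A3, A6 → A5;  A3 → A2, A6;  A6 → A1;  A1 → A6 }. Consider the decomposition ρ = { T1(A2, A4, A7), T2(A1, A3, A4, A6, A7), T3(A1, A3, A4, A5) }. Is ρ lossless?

No

Chase test. Columns are A1, A2, A3, A4, A5, A6, A7; row i has aⱼ where attribute j ∈ Ti, else bᵢⱼ.
Initial tableau (one row per fragment):
  row 1: b11 a2 b13 a4 b15 b16 a7
  row 2: a1 b22 a3 a4 b25 a6 a7
  row 3: a1 b32 a3 a4 a5 b36 b37
Rows 2 and 3 agree on A3; apply A3→A2, A6 and equate their A2, A6 entries.
Rows 2 and 3 agree on A2, A3, A6; apply A2, A3, A6→A5 and equate their A5 entries.
No row becomes fully distinguished — the join is lossy.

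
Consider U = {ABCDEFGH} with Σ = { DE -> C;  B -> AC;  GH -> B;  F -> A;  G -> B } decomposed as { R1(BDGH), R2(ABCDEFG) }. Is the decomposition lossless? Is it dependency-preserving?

lossy but dependency-preserving

Lossless test: (BDG)⁺ = {ABCDG}, which is a superkey of neither fragment — lossy.
Dependency preservation: every FD's attributes lie within a single fragment, so each can be enforced locally — preserved.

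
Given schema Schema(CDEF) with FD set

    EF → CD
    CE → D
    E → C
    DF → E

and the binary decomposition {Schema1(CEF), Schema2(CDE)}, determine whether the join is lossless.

Yes

Common attributes: Schema1 ∩ Schema2 = {CE}.
Closure of {CE}: CE → D applies, adding D. So (CE)⁺ = {CDE}.
This closure contains every attribute of Schema2, so Schema1 ∩ Schema2 → Schema2. The join is lossless.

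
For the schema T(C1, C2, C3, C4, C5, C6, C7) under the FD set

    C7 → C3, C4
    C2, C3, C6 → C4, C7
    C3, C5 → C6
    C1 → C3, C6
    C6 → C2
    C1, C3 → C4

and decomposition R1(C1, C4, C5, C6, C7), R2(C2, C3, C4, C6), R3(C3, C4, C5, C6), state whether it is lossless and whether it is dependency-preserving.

Lossless test (chase): Rows 1 and 2 agree on C6; apply C6→C2 and equate their C2 entries. Rows 1 and 3 agree on C6; apply C6→C2 and equate their C2 entries. Rows 2 and 3 agree on C2, C3, C6; apply C2, C3, C6→C4, C7 and equate their C4, C7 entries. No row becomes fully distinguished — the join is lossy.
Dependency preservation: the restricted closure of {C7} across the fragments never reaches {C3, C4}, so C7 → C3, C4 cannot be enforced without a join — not preserved.

lossy and not dependency-preserving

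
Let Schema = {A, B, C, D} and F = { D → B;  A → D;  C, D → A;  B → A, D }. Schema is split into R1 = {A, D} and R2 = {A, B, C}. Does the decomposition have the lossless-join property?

Yes

Common attributes: R1 ∩ R2 = {A}.
Closure of {A}: A → D applies, adding D; D → B applies, adding B. So (A)⁺ = {A, B, D}.
This closure contains every attribute of R1, so R1 ∩ R2 → R1. The join is lossless.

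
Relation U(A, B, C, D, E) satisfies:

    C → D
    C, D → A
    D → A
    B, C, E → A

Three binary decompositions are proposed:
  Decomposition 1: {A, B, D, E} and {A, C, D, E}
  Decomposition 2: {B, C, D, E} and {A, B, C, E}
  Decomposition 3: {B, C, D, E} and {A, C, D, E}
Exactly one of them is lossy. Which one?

Decomposition 1

Decomposition 1: common = {A, D, E}, closure = {A, D, E} → lossy.
Decomposition 2: common = {B, C, E}, closure = {A, B, C, D, E} → lossless.
Decomposition 3: common = {C, D, E}, closure = {A, C, D, E} → lossless.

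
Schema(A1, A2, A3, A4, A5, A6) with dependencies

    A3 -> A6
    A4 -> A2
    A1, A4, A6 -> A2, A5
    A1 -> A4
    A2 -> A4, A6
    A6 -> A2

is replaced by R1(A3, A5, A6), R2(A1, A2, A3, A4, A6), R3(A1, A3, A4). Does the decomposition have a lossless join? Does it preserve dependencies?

Lossless test (chase): Rows 1 and 3 agree on A3; apply A3→A6 and equate their A6 entries. Rows 2 and 3 agree on A4; apply A4→A2 and equate their A2 entries. Rows 2 and 3 agree on A1, A4, A6; apply A1, A4, A6→A2, A5 and equate their A2, A5 entries. Rows 1 and 2 agree on A6; apply A6→A2 and equate their A2 entries. Rows 1 and 2 agree on A2; apply A2→A4, A6 and equate their A4, A6 entries. No row becomes fully distinguished — the join is lossy.
Dependency preservation: the restricted closure of {A1, A4, A6} across the fragments never reaches {A2, A5}, so A1, A4, A6 → A2, A5 cannot be enforced without a join — not preserved.

lossy and not dependency-preserving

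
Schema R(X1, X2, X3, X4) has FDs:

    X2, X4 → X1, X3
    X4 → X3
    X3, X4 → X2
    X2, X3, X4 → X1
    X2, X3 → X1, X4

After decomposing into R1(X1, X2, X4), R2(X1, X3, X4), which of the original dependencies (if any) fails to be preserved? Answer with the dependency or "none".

X2, X3 → X1, X4

Check X2, X3 → X1, X4: no single fragment contains all of {X1, X2, X3, X4}, and the restricted closure of {X2, X3} across the fragments never reaches {X1, X4}.
X2, X4 → X1, X3 is preserved.
X4 → X3 is preserved.
X3, X4 → X2 is preserved.
X2, X3, X4 → X1 is preserved.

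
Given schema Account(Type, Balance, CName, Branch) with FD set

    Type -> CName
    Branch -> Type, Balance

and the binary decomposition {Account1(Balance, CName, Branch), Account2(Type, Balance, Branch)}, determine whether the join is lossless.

Common attributes: Account1 ∩ Account2 = {Balance, Branch}.
Closure of {Balance, Branch}: Branch → Type, Balance applies, adding Type; Type → CName applies, adding CName. So (Balance, Branch)⁺ = {Type, Balance, CName, Branch}.
This closure contains every attribute of Account1, so Account1 ∩ Account2 → Account1. The join is lossless.

Yes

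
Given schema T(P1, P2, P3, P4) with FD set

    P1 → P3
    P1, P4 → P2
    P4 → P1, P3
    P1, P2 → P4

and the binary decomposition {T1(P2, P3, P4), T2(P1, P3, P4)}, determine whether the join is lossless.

Yes

Common attributes: T1 ∩ T2 = {P3, P4}.
Closure of {P3, P4}: P4 → P1, P3 applies, adding P1; P1, P4 → P2 applies, adding P2. So (P3, P4)⁺ = {P1, P2, P3, P4}.
This closure contains every attribute of T1, so T1 ∩ T2 → T1. The join is lossless.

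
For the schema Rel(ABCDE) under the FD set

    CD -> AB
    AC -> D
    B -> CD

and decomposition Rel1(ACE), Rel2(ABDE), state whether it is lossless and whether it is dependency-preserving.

Lossless test: (AE)⁺ = {AE}, which is a superkey of neither fragment — lossy.
Dependency preservation: the restricted closure of {CD} across the fragments never reaches {AB}, so CD → AB cannot be enforced without a join — not preserved.

lossy and not dependency-preserving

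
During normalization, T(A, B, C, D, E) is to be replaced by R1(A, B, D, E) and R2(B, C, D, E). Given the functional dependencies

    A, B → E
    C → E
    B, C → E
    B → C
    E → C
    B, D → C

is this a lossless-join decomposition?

Common attributes: R1 ∩ R2 = {B, D, E}.
Closure of {B, D, E}: B → C applies, adding C. So (B, D, E)⁺ = {B, C, D, E}.
This closure contains every attribute of R2, so R1 ∩ R2 → R2. The join is lossless.

Yes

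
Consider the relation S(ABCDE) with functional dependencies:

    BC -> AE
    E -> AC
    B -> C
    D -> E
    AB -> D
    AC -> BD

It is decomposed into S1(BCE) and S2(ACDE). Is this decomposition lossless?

Common attributes: S1 ∩ S2 = {CE}.
Closure of {CE}: E → AC applies, adding A; AC → BD applies, adding BD. So (CE)⁺ = {ABCDE}.
This closure contains every attribute of S1, so S1 ∩ S2 → S1. The join is lossless.

Yes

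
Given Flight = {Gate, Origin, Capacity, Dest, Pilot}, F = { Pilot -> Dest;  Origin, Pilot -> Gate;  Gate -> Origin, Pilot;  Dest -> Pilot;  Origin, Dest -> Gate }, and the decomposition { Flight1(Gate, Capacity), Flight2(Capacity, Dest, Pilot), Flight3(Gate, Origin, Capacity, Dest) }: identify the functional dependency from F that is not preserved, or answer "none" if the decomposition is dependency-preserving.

Pilot → Dest lies within Flight2.
Origin, Pilot → Gate: restricted closure across fragments reaches Gate.
Gate → Origin, Pilot: restricted closure across fragments reaches Origin, Pilot.
Dest → Pilot lies within Flight2.
Origin, Dest → Gate lies within Flight3.
Every dependency is enforceable on the fragments, so the decomposition is dependency-preserving.

none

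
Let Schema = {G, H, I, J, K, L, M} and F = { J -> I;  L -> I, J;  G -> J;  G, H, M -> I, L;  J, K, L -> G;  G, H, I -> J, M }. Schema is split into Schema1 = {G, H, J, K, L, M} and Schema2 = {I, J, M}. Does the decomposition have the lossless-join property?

Yes

Common attributes: Schema1 ∩ Schema2 = {J, M}.
Closure of {J, M}: J → I applies, adding I. So (J, M)⁺ = {I, J, M}.
This closure contains every attribute of Schema2, so Schema1 ∩ Schema2 → Schema2. The join is lossless.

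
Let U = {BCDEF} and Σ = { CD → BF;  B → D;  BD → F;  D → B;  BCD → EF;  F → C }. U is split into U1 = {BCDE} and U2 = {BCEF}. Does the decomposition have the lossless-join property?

Yes

Common attributes: U1 ∩ U2 = {BCE}.
Closure of {BCE}: B → D applies, adding D; BD → F applies, adding F. So (BCE)⁺ = {BCDEF}.
This closure contains every attribute of U1, so U1 ∩ U2 → U1. The join is lossless.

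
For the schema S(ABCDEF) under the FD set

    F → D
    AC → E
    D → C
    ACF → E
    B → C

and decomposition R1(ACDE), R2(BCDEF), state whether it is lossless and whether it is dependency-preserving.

Lossless test: (CDE)⁺ = {CDE}, which is a superkey of neither fragment — lossy.
Dependency preservation: ACF → E is not contained in any single fragment, but the restricted closure of its left-hand side across the fragments still reaches the right-hand side; the remaining FDs each lie inside some fragment. All dependencies are preserved.

lossy but dependency-preserving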